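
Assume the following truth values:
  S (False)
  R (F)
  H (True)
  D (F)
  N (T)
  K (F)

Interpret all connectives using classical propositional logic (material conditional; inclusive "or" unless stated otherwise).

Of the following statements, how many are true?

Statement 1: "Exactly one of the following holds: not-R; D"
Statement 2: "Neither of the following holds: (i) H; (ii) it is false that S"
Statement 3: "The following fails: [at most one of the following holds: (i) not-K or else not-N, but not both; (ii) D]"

1

Statement 1: Parsed as not R xor D

not R = not False = True
not R xor D = True xor False = True
So Statement 1 is true.

Statement 2: Parsed as H nor not S

not S = not False = True
H nor not S = True nor True = False
So Statement 2 is false.

Statement 3: Parsed as not ((not K xor not N) nand D)

not K = not False = True
not N = not True = False
not K xor not N = True xor False = True
(not K xor not N) nand D = True nand False = True
not ((not K xor not N) nand D) = not True = False
So Statement 3 is false.

1 of the 3 statements is true (Statement 1).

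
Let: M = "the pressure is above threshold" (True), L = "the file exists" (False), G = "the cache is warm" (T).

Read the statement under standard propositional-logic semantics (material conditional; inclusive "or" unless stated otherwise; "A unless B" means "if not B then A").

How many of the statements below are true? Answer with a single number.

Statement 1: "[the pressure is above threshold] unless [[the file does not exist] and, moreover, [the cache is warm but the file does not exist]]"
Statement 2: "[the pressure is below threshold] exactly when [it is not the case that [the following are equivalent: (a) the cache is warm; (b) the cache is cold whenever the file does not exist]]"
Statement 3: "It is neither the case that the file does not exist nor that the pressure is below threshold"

1

Statement 1: This is M ∨ (¬L ∧ (G ∧ ¬L)).

¬L = ¬F = T
¬L = ¬F = T
G ∧ ¬L = T ∧ T = T
¬L ∧ (G ∧ ¬L) = T ∧ T = T
M ∨ (¬L ∧ (G ∧ ¬L)) = T ∨ T = T
Hence Statement 1 is true.

Statement 2: This is ¬M ↔ ¬(G ↔ (¬L → ¬G)).

¬M = ¬T = F
¬L = ¬F = T
¬G = ¬T = F
¬L → ¬G = T → F = F
G ↔ (¬L → ¬G) = T ↔ F = F
¬(G ↔ (¬L → ¬G)) = ¬F = T
¬M ↔ ¬(G ↔ (¬L → ¬G)) = F ↔ T = F
Thus Statement 2 is false.

Statement 3: Formalization: ¬L ↓ ¬M

¬L = ¬F = T
¬M = ¬T = F
¬L ↓ ¬M = T ↓ F = F
Thus Statement 3 is false.

Count: 1.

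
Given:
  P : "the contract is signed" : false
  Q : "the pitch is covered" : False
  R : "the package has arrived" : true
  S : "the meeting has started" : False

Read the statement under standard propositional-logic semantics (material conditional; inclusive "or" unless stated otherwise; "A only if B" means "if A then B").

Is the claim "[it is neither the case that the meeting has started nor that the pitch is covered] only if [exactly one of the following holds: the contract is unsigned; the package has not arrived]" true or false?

Values: S=F, Q=F, P=F, R=T.
Parsed as (S ↓ Q) → (¬P ⊕ ¬R)

S ↓ Q = F ↓ F = T
¬P = ¬F = T
¬R = ¬T = F
¬P ⊕ ¬R = T ⊕ F = T
(S ↓ Q) → (¬P ⊕ ¬R) = T → T = T

The statement is true.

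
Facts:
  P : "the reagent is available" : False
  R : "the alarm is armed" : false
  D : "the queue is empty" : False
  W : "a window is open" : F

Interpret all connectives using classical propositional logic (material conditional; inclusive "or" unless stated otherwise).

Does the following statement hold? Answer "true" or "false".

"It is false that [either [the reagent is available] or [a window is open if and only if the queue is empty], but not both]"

Values: P=F, W=F, D=F.
Formalization: ~(P xor (W <-> D))

W <-> D = F <-> F = T
P xor (W <-> D) = F xor T = T
~(P xor (W <-> D)) = ~T = F

false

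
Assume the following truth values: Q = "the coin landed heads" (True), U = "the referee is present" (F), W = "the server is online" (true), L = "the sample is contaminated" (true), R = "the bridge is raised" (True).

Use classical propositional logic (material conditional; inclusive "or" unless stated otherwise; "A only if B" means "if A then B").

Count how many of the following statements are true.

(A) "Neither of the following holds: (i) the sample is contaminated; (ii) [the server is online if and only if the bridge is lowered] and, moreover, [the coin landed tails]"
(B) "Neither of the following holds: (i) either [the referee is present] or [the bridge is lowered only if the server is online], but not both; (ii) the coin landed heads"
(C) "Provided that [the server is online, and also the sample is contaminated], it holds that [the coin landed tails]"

0

(A): In symbols: L nor ((W <-> ~R) & ~Q)

~R = ~T = F
W <-> ~R = T <-> F = F
~Q = ~T = F
(W <-> ~R) & ~Q = F & F = F
L nor ((W <-> ~R) & ~Q) = T nor F = F
So (A) is false.

(B): Parsed as (U xor (~R -> W)) nor Q

~R = ~T = F
~R -> W = F -> T = T
U xor (~R -> W) = F xor T = T
(U xor (~R -> W)) nor Q = T nor T = F
Hence (B) is false.

(C): This is (W & L) -> ~Q.

W & L = T & T = T
~Q = ~T = F
(W & L) -> ~Q = T -> F = F
Thus (C) is false.

0 of the 3 statements are true (none).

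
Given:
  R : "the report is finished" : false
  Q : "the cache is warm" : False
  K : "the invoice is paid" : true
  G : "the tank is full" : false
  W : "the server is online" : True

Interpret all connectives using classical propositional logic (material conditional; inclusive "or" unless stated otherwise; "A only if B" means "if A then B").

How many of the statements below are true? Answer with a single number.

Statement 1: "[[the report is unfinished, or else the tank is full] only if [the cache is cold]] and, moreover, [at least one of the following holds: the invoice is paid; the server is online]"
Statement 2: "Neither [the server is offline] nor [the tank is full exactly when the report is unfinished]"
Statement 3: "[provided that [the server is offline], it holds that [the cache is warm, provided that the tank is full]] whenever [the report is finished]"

Statement 1: Parsed as ((not R or G) -> not Q) and (K or W)

not R = not False = True
not R or G = True or False = True
not Q = not False = True
(not R or G) -> not Q = True -> True = True
K or W = True or True = True
((not R or G) -> not Q) and (K or W) = True and True = True
Hence Statement 1 is true.

Statement 2: Parsed as not W nor (G iff not R)

not W = not True = False
not R = not False = True
G iff not R = False iff True = False
not W nor (G iff not R) = False nor False = True
Thus Statement 2 is true.

Statement 3: Parsed as R -> (not W -> (G -> Q))

not W = not True = False
G -> Q = False -> False = True
not W -> (G -> Q) = False -> True = True
R -> (not W -> (G -> Q)) = False -> True = True
Hence Statement 3 is true.

Count: 3.

3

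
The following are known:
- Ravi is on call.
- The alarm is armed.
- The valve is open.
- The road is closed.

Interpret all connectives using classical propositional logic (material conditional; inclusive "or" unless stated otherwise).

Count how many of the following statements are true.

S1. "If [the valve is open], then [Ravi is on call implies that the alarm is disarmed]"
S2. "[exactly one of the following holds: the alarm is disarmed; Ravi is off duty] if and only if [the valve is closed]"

Let M = "the valve is open" (True), H = "Ravi is on call" (True), S = "the alarm is armed" (True).

S1: In symbols: M -> (H -> not S)

not S = not True = False
H -> not S = True -> False = False
M -> (H -> not S) = True -> False = False
Thus S1 is false.

S2: Parsed as (not S xor not H) iff not M

not S = not True = False
not H = not True = False
not S xor not H = False xor False = False
not M = not True = False
(not S xor not H) iff not M = False iff False = True
So S2 is true.

Count: 1.

1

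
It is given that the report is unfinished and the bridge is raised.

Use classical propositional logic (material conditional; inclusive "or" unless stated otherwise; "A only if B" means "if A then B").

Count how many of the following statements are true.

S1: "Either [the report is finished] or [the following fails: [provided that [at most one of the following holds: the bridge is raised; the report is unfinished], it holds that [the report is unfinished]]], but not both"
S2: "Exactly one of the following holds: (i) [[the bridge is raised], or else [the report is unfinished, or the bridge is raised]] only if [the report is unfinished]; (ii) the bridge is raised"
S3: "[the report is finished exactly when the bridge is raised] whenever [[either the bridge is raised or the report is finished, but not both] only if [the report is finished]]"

Let P = "the report is finished" (F), Q = "the bridge is raised" (T).

S1: In symbols: P xor ~((Q nand ~P) -> ~P)

~P = ~F = T
Q nand ~P = T nand T = F
~P = ~F = T
(Q nand ~P) -> ~P = F -> T = T
~((Q nand ~P) -> ~P) = ~T = F
P xor ~((Q nand ~P) -> ~P) = F xor F = F
Hence S1 is false.

S2: Formalization: ((Q | (~P | Q)) -> ~P) xor Q

~P = ~F = T
~P | Q = T | T = T
Q | (~P | Q) = T | T = T
~P = ~F = T
(Q | (~P | Q)) -> ~P = T -> T = T
((Q | (~P | Q)) -> ~P) xor Q = T xor T = F
Hence S2 is false.

S3: Parsed as ((Q xor P) -> P) -> (P <-> Q)

Q xor P = T xor F = T
(Q xor P) -> P = T -> F = F
P <-> Q = F <-> T = F
((Q xor P) -> P) -> (P <-> Q) = F -> F = T
Thus S3 is true.

1 of the 3 statements is true (S3).

1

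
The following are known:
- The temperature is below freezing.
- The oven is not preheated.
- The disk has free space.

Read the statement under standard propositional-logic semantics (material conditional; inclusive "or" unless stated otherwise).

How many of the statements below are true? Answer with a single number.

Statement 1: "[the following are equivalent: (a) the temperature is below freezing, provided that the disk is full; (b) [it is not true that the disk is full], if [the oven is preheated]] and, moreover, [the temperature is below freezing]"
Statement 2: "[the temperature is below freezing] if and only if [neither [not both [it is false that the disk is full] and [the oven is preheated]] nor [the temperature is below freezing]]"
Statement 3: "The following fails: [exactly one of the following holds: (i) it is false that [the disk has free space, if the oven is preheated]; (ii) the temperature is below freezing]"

1

Let K = "the disk is full" (F), W = "the temperature is below freezing" (T), U = "the oven is preheated" (F).

Statement 1: Formalization: ((K -> W) <-> (U -> ~K)) & W

K -> W = F -> T = T
~K = ~F = T
U -> ~K = F -> T = T
(K -> W) <-> (U -> ~K) = T <-> T = T
((K -> W) <-> (U -> ~K)) & W = T & T = T
So Statement 1 is true.

Statement 2: In symbols: W <-> ((~K nand U) nor W)

~K = ~F = T
~K nand U = T nand F = T
(~K nand U) nor W = T nor T = F
W <-> ((~K nand U) nor W) = T <-> F = F
Hence Statement 2 is false.

Statement 3: Parsed as ~(~(U -> ~K) xor W)

~K = ~F = T
U -> ~K = F -> T = T
~(U -> ~K) = ~T = F
~(U -> ~K) xor W = F xor T = T
~(~(U -> ~K) xor W) = ~T = F
Thus Statement 3 is false.

Count: 1.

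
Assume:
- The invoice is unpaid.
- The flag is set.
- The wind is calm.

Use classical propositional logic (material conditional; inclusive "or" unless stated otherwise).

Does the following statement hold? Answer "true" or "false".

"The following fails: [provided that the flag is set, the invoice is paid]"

Let Q = "the flag is set" (True), P = "the invoice is paid" (False).
In symbols: not (Q -> P)

Q -> P = True -> False = False
not (Q -> P) = not False = True

The statement is true.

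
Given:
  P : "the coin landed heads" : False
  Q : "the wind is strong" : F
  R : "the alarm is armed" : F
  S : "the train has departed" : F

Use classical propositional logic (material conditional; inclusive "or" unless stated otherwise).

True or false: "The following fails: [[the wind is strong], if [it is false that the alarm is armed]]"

Parsed as ¬(¬R → Q)

¬R = ¬F = T
¬R → Q = T → F = F
¬(¬R → Q) = ¬F = T

true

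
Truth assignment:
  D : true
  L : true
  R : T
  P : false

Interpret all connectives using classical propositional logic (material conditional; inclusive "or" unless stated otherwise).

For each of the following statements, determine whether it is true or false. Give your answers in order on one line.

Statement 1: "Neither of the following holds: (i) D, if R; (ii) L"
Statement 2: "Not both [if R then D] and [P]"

Statement 1 False / Statement 2 True

Statement 1: Parsed as (R -> D) nor L

R -> D = T -> T = T
(R -> D) nor L = T nor T = F
Hence Statement 1 is false.

Statement 2: This is (R -> D) nand P.

R -> D = T -> T = T
(R -> D) nand P = T nand F = T
So Statement 2 is true.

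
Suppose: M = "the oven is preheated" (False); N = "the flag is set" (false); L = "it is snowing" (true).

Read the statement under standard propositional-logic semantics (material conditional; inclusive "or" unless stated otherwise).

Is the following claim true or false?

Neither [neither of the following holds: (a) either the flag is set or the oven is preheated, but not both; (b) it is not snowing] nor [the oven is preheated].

Values: N=F, M=F, L=T.
Parsed as ((N xor M) nor ~L) nor M

N xor M = F xor F = F
~L = ~T = F
(N xor M) nor ~L = F nor F = T
((N xor M) nor ~L) nor M = T nor F = F

False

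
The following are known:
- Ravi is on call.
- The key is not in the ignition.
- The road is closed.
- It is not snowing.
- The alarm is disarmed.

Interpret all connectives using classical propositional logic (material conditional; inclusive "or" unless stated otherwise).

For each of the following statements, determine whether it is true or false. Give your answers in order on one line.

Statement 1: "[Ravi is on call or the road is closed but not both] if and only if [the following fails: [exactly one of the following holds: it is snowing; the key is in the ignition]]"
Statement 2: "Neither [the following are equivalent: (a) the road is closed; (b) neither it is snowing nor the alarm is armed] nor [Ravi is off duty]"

Statement 1 False / Statement 2 False

Let G = "Ravi is on call" (T), H = "the road is closed" (T), M = "it is snowing" (F), W = "the key is in the ignition" (F), P = "the alarm is armed" (F).

Statement 1: This is (G xor H) <-> ~(M xor W).

G xor H = T xor T = F
M xor W = F xor F = F
~(M xor W) = ~F = T
(G xor H) <-> ~(M xor W) = F <-> T = F
So Statement 1 is false.

Statement 2: Parsed as (H <-> (M nor P)) nor ~G

M nor P = F nor F = T
H <-> (M nor P) = T <-> T = T
~G = ~T = F
(H <-> (M nor P)) nor ~G = T nor F = F
Thus Statement 2 is false.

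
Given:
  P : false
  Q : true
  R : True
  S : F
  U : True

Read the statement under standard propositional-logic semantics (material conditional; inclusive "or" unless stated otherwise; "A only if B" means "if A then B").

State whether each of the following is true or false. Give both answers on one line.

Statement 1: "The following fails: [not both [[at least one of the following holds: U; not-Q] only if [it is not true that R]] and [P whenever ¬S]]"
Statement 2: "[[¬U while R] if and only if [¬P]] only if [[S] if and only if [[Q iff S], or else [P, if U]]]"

Statement 1: Parsed as ~(((U | ~Q) -> ~R) nand (~S -> P))

~Q = ~T = F
U | ~Q = T | F = T
~R = ~T = F
(U | ~Q) -> ~R = T -> F = F
~S = ~F = T
~S -> P = T -> F = F
((U | ~Q) -> ~R) nand (~S -> P) = F nand F = T
~(((U | ~Q) -> ~R) nand (~S -> P)) = ~T = F
Hence Statement 1 is false.

Statement 2: Formalization: ((~U & R) <-> ~P) -> (S <-> ((Q <-> S) | (U -> P)))

~U = ~T = F
~U & R = F & T = F
~P = ~F = T
(~U & R) <-> ~P = F <-> T = F
Q <-> S = T <-> F = F
U -> P = T -> F = F
(Q <-> S) | (U -> P) = F | F = F
S <-> ((Q <-> S) | (U -> P)) = F <-> F = T
((~U & R) <-> ~P) -> (S <-> ((Q <-> S) | (U -> P))) = F -> T = T
Thus Statement 2 is true.

Statement 1 False; Statement 2 True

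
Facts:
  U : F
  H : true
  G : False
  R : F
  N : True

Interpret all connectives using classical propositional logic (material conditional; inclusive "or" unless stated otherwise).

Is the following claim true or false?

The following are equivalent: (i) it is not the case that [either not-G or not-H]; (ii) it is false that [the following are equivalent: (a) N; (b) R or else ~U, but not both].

True

Formalization: ~(~G | ~H) <-> ~(N <-> (R xor ~U))

~G = ~F = T
~H = ~T = F
~G | ~H = T | F = T
~(~G | ~H) = ~T = F
~U = ~F = T
R xor ~U = F xor T = T
N <-> (R xor ~U) = T <-> T = T
~(N <-> (R xor ~U)) = ~T = F
~(~G | ~H) <-> ~(N <-> (R xor ~U)) = F <-> F = T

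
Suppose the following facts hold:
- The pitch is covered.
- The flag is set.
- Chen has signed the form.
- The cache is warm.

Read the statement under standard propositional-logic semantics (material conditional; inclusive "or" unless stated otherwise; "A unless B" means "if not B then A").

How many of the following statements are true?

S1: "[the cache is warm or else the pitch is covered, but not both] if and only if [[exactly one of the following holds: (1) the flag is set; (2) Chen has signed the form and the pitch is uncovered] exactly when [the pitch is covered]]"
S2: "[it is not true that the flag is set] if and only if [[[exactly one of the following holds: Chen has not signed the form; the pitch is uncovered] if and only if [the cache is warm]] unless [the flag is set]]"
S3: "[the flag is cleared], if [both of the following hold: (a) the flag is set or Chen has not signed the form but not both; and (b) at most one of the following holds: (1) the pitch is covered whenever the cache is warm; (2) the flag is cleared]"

Let S = "the cache is warm" (True), P = "the pitch is covered" (True), Q = "the flag is set" (True), R = "Chen has signed the form" (True).

S1: This is (S xor P) iff ((Q xor (R and not P)) iff P).

S xor P = True xor True = False
not P = not True = False
R and not P = True and False = False
Q xor (R and not P) = True xor False = True
(Q xor (R and not P)) iff P = True iff True = True
(S xor P) iff ((Q xor (R and not P)) iff P) = False iff True = False
Hence S1 is false.

S2: This is not Q iff (((not R xor not P) iff S) or Q).

not Q = not True = False
not R = not True = False
not P = not True = False
not R xor not P = False xor False = False
(not R xor not P) iff S = False iff True = False
((not R xor not P) iff S) or Q = False or True = True
not Q iff (((not R xor not P) iff S) or Q) = False iff True = False
So S2 is false.

S3: In symbols: ((Q xor not R) and ((S -> P) nand not Q)) -> not Q

not R = not True = False
Q xor not R = True xor False = True
S -> P = True -> True = True
not Q = not True = False
(S -> P) nand not Q = True nand False = True
(Q xor not R) and ((S -> P) nand not Q) = True and True = True
not Q = not True = False
((Q xor not R) and ((S -> P) nand not Q)) -> not Q = True -> False = False
Thus S3 is false.

True statements: 0 (none).

0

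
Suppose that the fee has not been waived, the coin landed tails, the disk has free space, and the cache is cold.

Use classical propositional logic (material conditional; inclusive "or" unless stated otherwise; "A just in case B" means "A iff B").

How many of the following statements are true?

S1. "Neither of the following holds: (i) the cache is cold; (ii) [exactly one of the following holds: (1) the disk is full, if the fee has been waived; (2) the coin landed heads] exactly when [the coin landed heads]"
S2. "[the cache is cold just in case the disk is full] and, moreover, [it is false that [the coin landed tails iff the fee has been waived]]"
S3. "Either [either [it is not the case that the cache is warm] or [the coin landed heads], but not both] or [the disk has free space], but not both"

0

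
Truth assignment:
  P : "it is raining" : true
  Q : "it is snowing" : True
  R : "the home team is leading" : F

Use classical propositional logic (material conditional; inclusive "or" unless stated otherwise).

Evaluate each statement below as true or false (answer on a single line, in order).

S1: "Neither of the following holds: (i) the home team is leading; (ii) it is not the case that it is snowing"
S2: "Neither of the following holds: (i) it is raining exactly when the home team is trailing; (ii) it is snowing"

S1: Formalization: R ↓ ¬Q

¬Q = ¬T = F
R ↓ ¬Q = F ↓ F = T
Thus S1 is true.

S2: Parsed as (P ↔ ¬R) ↓ Q

¬R = ¬F = T
P ↔ ¬R = T ↔ T = T
(P ↔ ¬R) ↓ Q = T ↓ T = F
Hence S2 is false.

S1 true, S2 false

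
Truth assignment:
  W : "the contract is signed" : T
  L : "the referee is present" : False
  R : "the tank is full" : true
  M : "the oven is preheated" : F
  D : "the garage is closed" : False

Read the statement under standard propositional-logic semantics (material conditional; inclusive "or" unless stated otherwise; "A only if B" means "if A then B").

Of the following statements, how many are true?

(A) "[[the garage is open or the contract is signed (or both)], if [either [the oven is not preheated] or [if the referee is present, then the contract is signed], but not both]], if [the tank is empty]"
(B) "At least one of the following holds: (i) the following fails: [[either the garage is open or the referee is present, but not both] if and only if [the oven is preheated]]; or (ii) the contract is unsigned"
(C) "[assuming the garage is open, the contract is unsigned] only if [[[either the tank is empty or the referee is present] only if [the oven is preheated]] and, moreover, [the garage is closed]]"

(A): This is not R -> ((not M xor (L -> W)) -> (not D or W)).

not R = not True = False
not M = not False = True
L -> W = False -> True = True
not M xor (L -> W) = True xor True = False
not D = not False = True
not D or W = True or True = True
(not M xor (L -> W)) -> (not D or W) = False -> True = True
not R -> ((not M xor (L -> W)) -> (not D or W)) = False -> True = True
Hence (A) is true.

(B): This is not ((not D xor L) iff M) or not W.

not D = not False = True
not D xor L = True xor False = True
(not D xor L) iff M = True iff False = False
not ((not D xor L) iff M) = not False = True
not W = not True = False
not ((not D xor L) iff M) or not W = True or False = True
Thus (B) is true.

(C): This is (not D -> not W) -> (((not R or L) -> M) and D).

not D = not False = True
not W = not True = False
not D -> not W = True -> False = False
not R = not True = False
not R or L = False or False = False
(not R or L) -> M = False -> False = True
((not R or L) -> M) and D = True and False = False
(not D -> not W) -> (((not R or L) -> M) and D) = False -> False = True
So (C) is true.

Count: 3.

3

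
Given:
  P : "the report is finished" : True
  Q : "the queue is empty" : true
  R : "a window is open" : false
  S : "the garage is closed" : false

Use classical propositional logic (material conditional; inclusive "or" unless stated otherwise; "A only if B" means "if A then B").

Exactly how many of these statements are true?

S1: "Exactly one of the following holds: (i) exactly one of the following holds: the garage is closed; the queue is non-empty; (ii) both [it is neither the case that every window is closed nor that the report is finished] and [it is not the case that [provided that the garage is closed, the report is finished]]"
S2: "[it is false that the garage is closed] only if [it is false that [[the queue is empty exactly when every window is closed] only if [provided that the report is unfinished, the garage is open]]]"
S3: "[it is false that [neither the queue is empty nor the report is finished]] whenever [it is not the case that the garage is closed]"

1

S1: Parsed as (S xor ~Q) xor ((~R nor P) & ~(S -> P))

~Q = ~T = F
S xor ~Q = F xor F = F
~R = ~F = T
~R nor P = T nor T = F
S -> P = F -> T = T
~(S -> P) = ~T = F
(~R nor P) & ~(S -> P) = F & F = F
(S xor ~Q) xor ((~R nor P) & ~(S -> P)) = F xor F = F
So S1 is false.

S2: Parsed as ~S -> ~((Q <-> ~R) -> (~P -> ~S))

~S = ~F = T
~R = ~F = T
Q <-> ~R = T <-> T = T
~P = ~T = F
~S = ~F = T
~P -> ~S = F -> T = T
(Q <-> ~R) -> (~P -> ~S) = T -> T = T
~((Q <-> ~R) -> (~P -> ~S)) = ~T = F
~S -> ~((Q <-> ~R) -> (~P -> ~S)) = T -> F = F
Thus S2 is false.

S3: This is ~S -> ~(Q nor P).

~S = ~F = T
Q nor P = T nor T = F
~(Q nor P) = ~F = T
~S -> ~(Q nor P) = T -> T = T
Hence S3 is true.

True statements: 1 (S3).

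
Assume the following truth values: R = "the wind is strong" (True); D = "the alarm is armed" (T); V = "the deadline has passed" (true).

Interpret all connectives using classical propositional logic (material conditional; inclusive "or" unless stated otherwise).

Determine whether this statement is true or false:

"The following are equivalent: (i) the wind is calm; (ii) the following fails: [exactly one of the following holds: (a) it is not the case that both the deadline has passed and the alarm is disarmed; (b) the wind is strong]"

Values: R=T, V=T, D=T.
In symbols: ~R <-> ~((V nand ~D) xor R)

~R = ~T = F
~D = ~T = F
V nand ~D = T nand F = T
(V nand ~D) xor R = T xor T = F
~((V nand ~D) xor R) = ~F = T
~R <-> ~((V nand ~D) xor R) = F <-> T = F

The statement is false.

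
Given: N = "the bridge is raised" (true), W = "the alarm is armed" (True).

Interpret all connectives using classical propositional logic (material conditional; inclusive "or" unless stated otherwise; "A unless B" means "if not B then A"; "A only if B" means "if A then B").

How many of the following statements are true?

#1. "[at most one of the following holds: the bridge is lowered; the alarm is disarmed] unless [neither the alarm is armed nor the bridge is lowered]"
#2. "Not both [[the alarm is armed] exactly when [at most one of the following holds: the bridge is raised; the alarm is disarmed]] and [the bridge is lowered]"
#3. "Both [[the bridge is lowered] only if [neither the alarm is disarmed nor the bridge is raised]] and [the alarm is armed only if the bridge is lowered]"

#1: In symbols: (¬N ↑ ¬W) ∨ (W ↓ ¬N)

¬N = ¬T = F
¬W = ¬T = F
¬N ↑ ¬W = F ↑ F = T
¬N = ¬T = F
W ↓ ¬N = T ↓ F = F
(¬N ↑ ¬W) ∨ (W ↓ ¬N) = T ∨ F = T
So #1 is true.

#2: In symbols: (W ↔ (N ↑ ¬W)) ↑ ¬N

¬W = ¬T = F
N ↑ ¬W = T ↑ F = T
W ↔ (N ↑ ¬W) = T ↔ T = T
¬N = ¬T = F
(W ↔ (N ↑ ¬W)) ↑ ¬N = T ↑ F = T
Hence #2 is true.

#3: This is (¬N → (¬W ↓ N)) ∧ (W → ¬N).

¬N = ¬T = F
¬W = ¬T = F
¬W ↓ N = F ↓ T = F
¬N → (¬W ↓ N) = F → F = T
¬N = ¬T = F
W → ¬N = T → F = F
(¬N → (¬W ↓ N)) ∧ (W → ¬N) = T ∧ F = F
Thus #3 is false.

2 of the 3 statements are true.

2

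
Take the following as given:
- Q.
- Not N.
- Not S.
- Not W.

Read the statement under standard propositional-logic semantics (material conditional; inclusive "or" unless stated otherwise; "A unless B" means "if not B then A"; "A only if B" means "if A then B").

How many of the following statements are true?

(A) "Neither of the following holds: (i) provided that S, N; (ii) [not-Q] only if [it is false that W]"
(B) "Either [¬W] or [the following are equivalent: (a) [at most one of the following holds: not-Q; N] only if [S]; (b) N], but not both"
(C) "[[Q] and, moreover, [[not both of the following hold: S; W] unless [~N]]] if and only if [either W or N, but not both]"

0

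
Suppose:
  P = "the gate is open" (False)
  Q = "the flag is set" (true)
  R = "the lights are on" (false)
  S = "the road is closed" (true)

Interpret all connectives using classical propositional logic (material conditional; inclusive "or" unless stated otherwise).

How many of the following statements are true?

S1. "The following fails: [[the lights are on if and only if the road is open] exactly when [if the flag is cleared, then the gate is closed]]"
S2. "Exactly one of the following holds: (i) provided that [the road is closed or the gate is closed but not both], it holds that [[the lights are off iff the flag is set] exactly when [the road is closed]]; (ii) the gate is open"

S1: Formalization: ¬((R ↔ ¬S) ↔ (¬Q → ¬P))

¬S = ¬T = F
R ↔ ¬S = F ↔ F = T
¬Q = ¬T = F
¬P = ¬F = T
¬Q → ¬P = F → T = T
(R ↔ ¬S) ↔ (¬Q → ¬P) = T ↔ T = T
¬((R ↔ ¬S) ↔ (¬Q → ¬P)) = ¬T = F
So S1 is false.

S2: This is ((S ⊕ ¬P) → ((¬R ↔ Q) ↔ S)) ⊕ P.

¬P = ¬F = T
S ⊕ ¬P = T ⊕ T = F
¬R = ¬F = T
¬R ↔ Q = T ↔ T = T
(¬R ↔ Q) ↔ S = T ↔ T = T
(S ⊕ ¬P) → ((¬R ↔ Q) ↔ S) = F → T = T
((S ⊕ ¬P) → ((¬R ↔ Q) ↔ S)) ⊕ P = T ⊕ F = T
So S2 is true.

1 of the 2 statements is true (S2).

1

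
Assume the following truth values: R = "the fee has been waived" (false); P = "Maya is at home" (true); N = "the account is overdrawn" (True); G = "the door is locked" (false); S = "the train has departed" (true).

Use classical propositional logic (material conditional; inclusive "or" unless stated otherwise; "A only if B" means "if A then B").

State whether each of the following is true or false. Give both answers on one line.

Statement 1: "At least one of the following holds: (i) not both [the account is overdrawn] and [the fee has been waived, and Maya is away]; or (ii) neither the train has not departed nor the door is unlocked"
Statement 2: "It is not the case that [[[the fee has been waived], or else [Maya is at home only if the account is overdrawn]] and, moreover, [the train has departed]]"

Statement 1: Formalization: (N ↑ (R ∧ ¬P)) ∨ (¬S ↓ ¬G)

¬P = ¬T = F
R ∧ ¬P = F ∧ F = F
N ↑ (R ∧ ¬P) = T ↑ F = T
¬S = ¬T = F
¬G = ¬F = T
¬S ↓ ¬G = F ↓ T = F
(N ↑ (R ∧ ¬P)) ∨ (¬S ↓ ¬G) = T ∨ F = T
Hence Statement 1 is true.

Statement 2: In symbols: ¬((R ∨ (P → N)) ∧ S)

P → N = T → T = T
R ∨ (P → N) = F ∨ T = T
(R ∨ (P → N)) ∧ S = T ∧ T = T
¬((R ∨ (P → N)) ∧ S) = ¬T = F
So Statement 2 is false.

Statement 1 True; Statement 2 False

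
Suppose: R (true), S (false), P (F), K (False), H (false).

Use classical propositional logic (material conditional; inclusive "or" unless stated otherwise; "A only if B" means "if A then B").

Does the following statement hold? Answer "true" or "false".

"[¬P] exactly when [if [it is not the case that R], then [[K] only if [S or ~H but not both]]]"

true

Parsed as not P iff (not R -> (K -> (S xor not H)))

not P = not False = True
not R = not True = False
not H = not False = True
S xor not H = False xor True = True
K -> (S xor not H) = False -> True = True
not R -> (K -> (S xor not H)) = False -> True = True
not P iff (not R -> (K -> (S xor not H))) = True iff True = True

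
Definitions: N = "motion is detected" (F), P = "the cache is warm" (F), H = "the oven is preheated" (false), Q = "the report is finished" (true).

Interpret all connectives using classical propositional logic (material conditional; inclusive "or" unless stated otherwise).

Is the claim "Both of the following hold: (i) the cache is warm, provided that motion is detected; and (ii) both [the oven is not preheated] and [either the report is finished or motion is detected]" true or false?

True

Parsed as (N -> P) & (~H & (Q | N))

N -> P = F -> F = T
~H = ~F = T
Q | N = T | F = T
~H & (Q | N) = T & T = T
(N -> P) & (~H & (Q | N)) = T & T = T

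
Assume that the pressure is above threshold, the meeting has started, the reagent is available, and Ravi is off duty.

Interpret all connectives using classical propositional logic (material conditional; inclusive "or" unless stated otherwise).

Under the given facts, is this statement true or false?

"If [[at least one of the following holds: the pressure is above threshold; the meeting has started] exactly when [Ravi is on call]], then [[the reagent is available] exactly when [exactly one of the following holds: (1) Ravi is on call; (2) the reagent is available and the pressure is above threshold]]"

true

Let K = "the pressure is above threshold" (T), L = "the meeting has started" (T), P = "Ravi is on call" (F), W = "the reagent is available" (T).
In symbols: ((K ∨ L) ↔ P) → (W ↔ (P ⊕ (W ∧ K)))

K ∨ L = T ∨ T = T
(K ∨ L) ↔ P = T ↔ F = F
W ∧ K = T ∧ T = T
P ⊕ (W ∧ K) = F ⊕ T = T
W ↔ (P ⊕ (W ∧ K)) = T ↔ T = T
((K ∨ L) ↔ P) → (W ↔ (P ⊕ (W ∧ K))) = F → T = T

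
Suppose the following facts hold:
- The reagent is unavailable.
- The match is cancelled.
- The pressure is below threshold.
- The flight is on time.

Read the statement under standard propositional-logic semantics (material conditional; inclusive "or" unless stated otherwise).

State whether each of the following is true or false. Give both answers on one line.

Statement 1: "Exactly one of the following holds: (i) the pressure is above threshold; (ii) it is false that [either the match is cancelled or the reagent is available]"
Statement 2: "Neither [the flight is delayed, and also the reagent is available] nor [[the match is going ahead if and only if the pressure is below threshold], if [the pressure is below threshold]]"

Statement 1 false; Statement 2 true

Let G = "the pressure is above threshold" (F), M = "the match is cancelled" (T), H = "the reagent is available" (F), K = "the flight is delayed" (F).

Statement 1: Parsed as G ⊕ ¬(M ∨ H)

M ∨ H = T ∨ F = T
¬(M ∨ H) = ¬T = F
G ⊕ ¬(M ∨ H) = F ⊕ F = F
So Statement 1 is false.

Statement 2: In symbols: (K ∧ H) ↓ (¬G → (¬M ↔ ¬G))

K ∧ H = F ∧ F = F
¬G = ¬F = T
¬M = ¬T = F
¬G = ¬F = T
¬M ↔ ¬G = F ↔ T = F
¬G → (¬M ↔ ¬G) = T → F = F
(K ∧ H) ↓ (¬G → (¬M ↔ ¬G)) = F ↓ F = T
Hence Statement 2 is true.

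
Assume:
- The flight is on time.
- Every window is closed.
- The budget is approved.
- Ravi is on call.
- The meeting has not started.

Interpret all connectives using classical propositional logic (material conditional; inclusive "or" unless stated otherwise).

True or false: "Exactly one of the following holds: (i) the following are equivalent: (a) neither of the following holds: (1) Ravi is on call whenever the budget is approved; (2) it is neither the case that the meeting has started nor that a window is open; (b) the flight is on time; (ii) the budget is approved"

Let R = "the budget is approved" (T), S = "Ravi is on call" (T), U = "the meeting has started" (F), Q = "a window is open" (F), P = "the flight is delayed" (F).
Formalization: (((R → S) ↓ (U ↓ Q)) ↔ ¬P) ⊕ R

R → S = T → T = T
U ↓ Q = F ↓ F = T
(R → S) ↓ (U ↓ Q) = T ↓ T = F
¬P = ¬F = T
((R → S) ↓ (U ↓ Q)) ↔ ¬P = F ↔ T = F
(((R → S) ↓ (U ↓ Q)) ↔ ¬P) ⊕ R = F ⊕ T = T

true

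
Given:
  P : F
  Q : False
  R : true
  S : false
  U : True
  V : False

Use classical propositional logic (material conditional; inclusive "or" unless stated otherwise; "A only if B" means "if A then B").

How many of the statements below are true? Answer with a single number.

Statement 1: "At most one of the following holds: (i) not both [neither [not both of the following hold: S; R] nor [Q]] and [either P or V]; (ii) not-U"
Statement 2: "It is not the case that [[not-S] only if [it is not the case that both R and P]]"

1

Statement 1: In symbols: (((S nand R) nor Q) nand (P | V)) nand ~U

S nand R = F nand T = T
(S nand R) nor Q = T nor F = F
P | V = F | F = F
((S nand R) nor Q) nand (P | V) = F nand F = T
~U = ~T = F
(((S nand R) nor Q) nand (P | V)) nand ~U = T nand F = T
Hence Statement 1 is true.

Statement 2: Formalization: ~(~S -> (R nand P))

~S = ~F = T
R nand P = T nand F = T
~S -> (R nand P) = T -> T = T
~(~S -> (R nand P)) = ~T = F
Thus Statement 2 is false.

1 of the 2 statements is true (Statement 1).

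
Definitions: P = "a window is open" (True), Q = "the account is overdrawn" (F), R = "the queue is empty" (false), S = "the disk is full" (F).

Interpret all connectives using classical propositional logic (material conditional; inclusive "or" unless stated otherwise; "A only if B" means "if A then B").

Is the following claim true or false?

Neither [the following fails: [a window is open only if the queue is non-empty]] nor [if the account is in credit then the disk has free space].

False.

Parsed as ¬(P → ¬R) ↓ (¬Q → ¬S)

¬R = ¬F = T
P → ¬R = T → T = T
¬(P → ¬R) = ¬T = F
¬Q = ¬F = T
¬S = ¬F = T
¬Q → ¬S = T → T = T
¬(P → ¬R) ↓ (¬Q → ¬S) = F ↓ T = F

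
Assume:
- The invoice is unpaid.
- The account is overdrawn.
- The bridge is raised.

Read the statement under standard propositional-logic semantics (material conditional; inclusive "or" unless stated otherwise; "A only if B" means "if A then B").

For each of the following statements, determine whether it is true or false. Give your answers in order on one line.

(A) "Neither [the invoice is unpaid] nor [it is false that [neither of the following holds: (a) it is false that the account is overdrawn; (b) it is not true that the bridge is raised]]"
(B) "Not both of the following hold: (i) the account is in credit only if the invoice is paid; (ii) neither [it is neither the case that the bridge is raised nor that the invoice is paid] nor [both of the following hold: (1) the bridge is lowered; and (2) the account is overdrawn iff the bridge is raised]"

Let V = "the invoice is paid" (F), S = "the account is overdrawn" (T), P = "the bridge is raised" (T).

(A): Parsed as ~V nor ~(~S nor ~P)

~V = ~F = T
~S = ~T = F
~P = ~T = F
~S nor ~P = F nor F = T
~(~S nor ~P) = ~T = F
~V nor ~(~S nor ~P) = T nor F = F
Hence (A) is false.

(B): In symbols: (~S -> V) nand ((P nor V) nor (~P & (S <-> P)))

~S = ~T = F
~S -> V = F -> F = T
P nor V = T nor F = F
~P = ~T = F
S <-> P = T <-> T = T
~P & (S <-> P) = F & T = F
(P nor V) nor (~P & (S <-> P)) = F nor F = T
(~S -> V) nand ((P nor V) nor (~P & (S <-> P))) = T nand T = F
Hence (B) is false.

(A) F / (B) F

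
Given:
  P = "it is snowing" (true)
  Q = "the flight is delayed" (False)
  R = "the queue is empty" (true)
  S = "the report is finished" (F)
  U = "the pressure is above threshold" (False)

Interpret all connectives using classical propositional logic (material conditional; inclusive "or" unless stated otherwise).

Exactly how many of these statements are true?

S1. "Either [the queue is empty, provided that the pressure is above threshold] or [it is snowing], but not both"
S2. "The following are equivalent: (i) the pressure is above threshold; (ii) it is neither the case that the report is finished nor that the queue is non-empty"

S1: This is (U → R) ⊕ P.

U → R = F → T = T
(U → R) ⊕ P = T ⊕ T = F
Hence S1 is false.

S2: This is U ↔ (S ↓ ¬R).

¬R = ¬T = F
S ↓ ¬R = F ↓ F = T
U ↔ (S ↓ ¬R) = F ↔ T = F
Hence S2 is false.

0 of the 2 statements are true (none).

0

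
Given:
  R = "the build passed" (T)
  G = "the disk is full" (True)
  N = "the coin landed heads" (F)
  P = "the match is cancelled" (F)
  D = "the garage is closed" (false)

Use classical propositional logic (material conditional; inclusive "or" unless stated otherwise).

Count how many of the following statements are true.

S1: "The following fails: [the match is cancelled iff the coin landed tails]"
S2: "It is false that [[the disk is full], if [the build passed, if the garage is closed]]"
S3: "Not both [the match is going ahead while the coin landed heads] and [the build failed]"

2

S1: Parsed as ~(P <-> ~N)

~N = ~F = T
P <-> ~N = F <-> T = F
~(P <-> ~N) = ~F = T
Thus S1 is true.

S2: In symbols: ~((D -> R) -> G)

D -> R = F -> T = T
(D -> R) -> G = T -> T = T
~((D -> R) -> G) = ~T = F
Thus S2 is false.

S3: This is (~P & N) nand ~R.

~P = ~F = T
~P & N = T & F = F
~R = ~T = F
(~P & N) nand ~R = F nand F = T
Thus S3 is true.

2 of the 3 statements are true.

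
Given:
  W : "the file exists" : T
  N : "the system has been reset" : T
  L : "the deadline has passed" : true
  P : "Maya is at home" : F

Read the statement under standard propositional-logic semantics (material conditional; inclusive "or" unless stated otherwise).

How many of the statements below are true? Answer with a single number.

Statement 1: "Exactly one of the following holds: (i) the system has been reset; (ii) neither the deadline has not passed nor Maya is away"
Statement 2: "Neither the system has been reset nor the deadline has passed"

1

Statement 1: Formalization: N xor (not L nor not P)

not L = not True = False
not P = not False = True
not L nor not P = False nor True = False
N xor (not L nor not P) = True xor False = True
Hence Statement 1 is true.

Statement 2: This is N nor L.

N nor L = True nor True = False
So Statement 2 is false.

Count: 1.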